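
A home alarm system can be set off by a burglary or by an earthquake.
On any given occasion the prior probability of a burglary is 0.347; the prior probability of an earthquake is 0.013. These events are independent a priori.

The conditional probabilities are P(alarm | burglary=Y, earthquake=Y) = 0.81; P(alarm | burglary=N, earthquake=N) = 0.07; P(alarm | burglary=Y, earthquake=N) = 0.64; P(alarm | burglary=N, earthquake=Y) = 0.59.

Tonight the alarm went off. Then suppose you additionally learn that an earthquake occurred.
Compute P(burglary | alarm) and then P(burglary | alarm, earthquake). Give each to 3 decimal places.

P(burglary | alarm) ≈ 0.816; P(burglary | alarm, earthquake) ≈ 0.422

P(alarm) = 0.07*0.653*0.987 + 0.59*0.653*0.013 + 0.64*0.347*0.987 + 0.81*0.347*0.013 = 0.045116 + 0.005009 + 0.219193 + 0.003654 = 0.272972
Restricting to configurations with burglary present: 0.219193 + 0.003654 = 0.222847.
Hence the posterior is 0.222847/0.272972 ≈ 0.816.

Now condition on the additional information:
Sum P(alarm|·) weighted by the priors over both values of burglary:
  P(alarm | earthquake) = 0.59×0.653 + 0.81×0.347
        = 0.385270 + 0.281070 = 0.666340
Keeping only the burglary-present terms gives 0.281070, so
  P(burglary | alarm, earthquake) = 0.281070 / 0.666340 ≈ 0.422
This is intercausal reasoning (explaining away): once earthquake accounts for the alarm, burglary becomes less likely.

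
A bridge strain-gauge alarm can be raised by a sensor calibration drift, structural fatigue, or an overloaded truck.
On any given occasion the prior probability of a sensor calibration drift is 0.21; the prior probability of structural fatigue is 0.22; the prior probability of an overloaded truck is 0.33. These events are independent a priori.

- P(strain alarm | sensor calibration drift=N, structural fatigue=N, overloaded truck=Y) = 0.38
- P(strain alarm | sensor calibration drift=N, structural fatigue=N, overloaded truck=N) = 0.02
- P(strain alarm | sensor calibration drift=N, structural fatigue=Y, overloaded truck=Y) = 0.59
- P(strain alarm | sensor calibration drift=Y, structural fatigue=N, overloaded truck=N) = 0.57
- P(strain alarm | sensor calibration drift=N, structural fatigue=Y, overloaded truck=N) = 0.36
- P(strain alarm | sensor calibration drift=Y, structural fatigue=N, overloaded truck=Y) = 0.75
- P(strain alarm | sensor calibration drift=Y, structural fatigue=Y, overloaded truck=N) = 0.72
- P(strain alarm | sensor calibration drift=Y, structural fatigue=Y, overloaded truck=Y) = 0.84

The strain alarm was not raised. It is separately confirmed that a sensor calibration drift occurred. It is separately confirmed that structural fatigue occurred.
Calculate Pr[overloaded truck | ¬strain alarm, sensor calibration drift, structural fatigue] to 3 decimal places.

Pr[overloaded truck | ¬strain alarm, sensor calibration drift, structural fatigue] ≈ 0.220

Enumerate both values of overloaded truck and weight by the priors:
  P(¬strain alarm | sensor calibration drift, structural fatigue) = 0.28×0.67 + 0.16×0.33
        = 0.187600 + 0.052800 = 0.240400
Keeping only the overloaded truck-present terms gives 0.052800, so
  P(overloaded truck | ¬strain alarm, sensor calibration drift, structural fatigue) = 0.052800 / 0.240400 ≈ 0.220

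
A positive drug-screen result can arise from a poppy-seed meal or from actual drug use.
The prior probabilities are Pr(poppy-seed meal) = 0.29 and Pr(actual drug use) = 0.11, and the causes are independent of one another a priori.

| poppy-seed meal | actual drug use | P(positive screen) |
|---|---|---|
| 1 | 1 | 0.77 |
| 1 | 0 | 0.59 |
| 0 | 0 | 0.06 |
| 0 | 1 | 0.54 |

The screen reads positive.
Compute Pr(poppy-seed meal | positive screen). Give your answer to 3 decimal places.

Pr(poppy-seed meal | positive screen) ≈ 0.688

Numerator (weight on configurations with poppy-seed meal): 0.152279 + 0.024563 = 0.176842
The normalizing constant is 0.06·0.71·0.89 + 0.54·0.71·0.11 + 0.59·0.29·0.89 + 0.77·0.29·0.11 = 0.256930
Posterior = 0.176842 / 0.256930 ≈ 0.688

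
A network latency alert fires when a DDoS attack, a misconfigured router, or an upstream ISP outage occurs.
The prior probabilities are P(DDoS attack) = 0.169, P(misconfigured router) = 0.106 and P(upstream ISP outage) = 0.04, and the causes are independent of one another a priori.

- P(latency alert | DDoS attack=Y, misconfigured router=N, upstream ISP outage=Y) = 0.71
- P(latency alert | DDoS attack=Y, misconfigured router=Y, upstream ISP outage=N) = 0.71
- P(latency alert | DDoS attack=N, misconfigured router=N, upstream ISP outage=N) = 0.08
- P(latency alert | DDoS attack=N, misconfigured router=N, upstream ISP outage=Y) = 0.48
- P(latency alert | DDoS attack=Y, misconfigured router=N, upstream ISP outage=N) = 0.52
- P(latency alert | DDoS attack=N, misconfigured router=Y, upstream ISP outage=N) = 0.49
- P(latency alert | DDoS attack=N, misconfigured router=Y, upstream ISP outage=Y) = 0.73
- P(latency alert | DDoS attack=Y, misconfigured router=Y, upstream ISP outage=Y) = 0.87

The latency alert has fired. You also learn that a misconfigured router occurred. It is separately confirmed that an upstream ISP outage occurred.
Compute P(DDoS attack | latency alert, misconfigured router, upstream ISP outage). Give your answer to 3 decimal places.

P(DDoS attack | latency alert, misconfigured router, upstream ISP outage) ≈ 0.195

Enumerate both values of DDoS attack and weight by the priors:
  P(latency alert | misconfigured router, upstream ISP outage) = 0.73·0.831 + 0.87·0.169
        = 0.606630 + 0.147030 = 0.753660
The terms with DDoS attack present sum to 0.147030, so
  P(DDoS attack | latency alert, misconfigured router, upstream ISP outage) = 0.147030 / 0.753660 ≈ 0.195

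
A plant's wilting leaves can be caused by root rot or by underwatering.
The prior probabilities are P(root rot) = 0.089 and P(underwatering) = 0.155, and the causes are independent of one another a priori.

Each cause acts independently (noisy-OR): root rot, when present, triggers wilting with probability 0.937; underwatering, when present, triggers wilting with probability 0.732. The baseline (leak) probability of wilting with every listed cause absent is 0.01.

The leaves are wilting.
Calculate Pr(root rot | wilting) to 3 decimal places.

Under noisy-OR, P(wilting | causes) = 1 − (1−0.01)·∏(1−qᵢ) over the active causes.
By total probability over the 4 (root rot, underwatering) configurations:
  P(wilting) = 0.01×0.911×0.845 + 0.73468×0.911×0.155 + 0.93763×0.089×0.845 + 0.983285×0.089×0.155
        = 0.007698 + 0.103740 + 0.070514 + 0.013564 = 0.195516
Configurations with root rot contribute 0.084078, so
  P(root rot | wilting) = 0.084078 / 0.195516 ≈ 0.430

Pr(root rot | wilting) ≈ 0.430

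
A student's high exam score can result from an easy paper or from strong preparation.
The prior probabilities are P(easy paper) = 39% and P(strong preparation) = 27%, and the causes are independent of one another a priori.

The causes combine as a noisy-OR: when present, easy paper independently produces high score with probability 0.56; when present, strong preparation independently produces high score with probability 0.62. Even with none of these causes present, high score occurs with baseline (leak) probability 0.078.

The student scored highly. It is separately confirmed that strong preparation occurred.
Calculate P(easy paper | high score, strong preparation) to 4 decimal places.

P(easy paper | high score, strong preparation) ≈ 0.4543

Under noisy-OR, P(high score | causes) = 1 − (1−0.078)·∏(1−qᵢ) over the active causes.
For the numerator, keep only easy paper=true terms: 0.845842·0.39 = 0.329878
Normalizer over all consistent configurations: 0.64964·0.61 + 0.845842·0.39 = 0.726158
Posterior = 0.329878 / 0.726158 ≈ 0.4543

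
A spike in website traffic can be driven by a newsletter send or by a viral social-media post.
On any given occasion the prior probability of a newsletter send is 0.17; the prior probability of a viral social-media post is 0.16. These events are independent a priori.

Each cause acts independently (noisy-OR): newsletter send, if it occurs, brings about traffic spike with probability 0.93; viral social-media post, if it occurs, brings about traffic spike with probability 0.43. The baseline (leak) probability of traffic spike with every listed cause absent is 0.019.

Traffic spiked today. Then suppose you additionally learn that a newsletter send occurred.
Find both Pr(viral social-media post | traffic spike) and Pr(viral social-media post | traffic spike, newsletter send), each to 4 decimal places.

Under noisy-OR, P(traffic spike | causes) = 1 − (1−0.019)·∏(1−qᵢ) over the active causes.
P(traffic spike) = 0.019×0.83×0.84 + 0.44083×0.83×0.16 + 0.93133×0.17×0.84 + 0.960858×0.17×0.16 = 0.013247 + 0.058542 + 0.132994 + 0.026135 = 0.230918
Restricting to configurations with viral social-media post present: 0.058542 + 0.026135 = 0.084677.
So P(viral social-media post | traffic spike) = 0.084677/0.230918 ≈ 0.3667.

Now also conditioning on newsletter send=true:
For the numerator, keep only viral social-media post=true terms: 0.960858·0.16 = 0.153737
Normalizer over all consistent configurations: 0.93133·0.84 + 0.960858·0.16 = 0.936054
P(viral social-media post | traffic spike, newsletter send) = 0.153737/0.936054 ≈ 0.1642
The drop from 0.3667 to 0.1642 is the explaining-away (discounting) effect.

Pr(viral social-media post | traffic spike) ≈ 0.3667; Pr(viral social-media post | traffic spike, newsletter send) ≈ 0.1642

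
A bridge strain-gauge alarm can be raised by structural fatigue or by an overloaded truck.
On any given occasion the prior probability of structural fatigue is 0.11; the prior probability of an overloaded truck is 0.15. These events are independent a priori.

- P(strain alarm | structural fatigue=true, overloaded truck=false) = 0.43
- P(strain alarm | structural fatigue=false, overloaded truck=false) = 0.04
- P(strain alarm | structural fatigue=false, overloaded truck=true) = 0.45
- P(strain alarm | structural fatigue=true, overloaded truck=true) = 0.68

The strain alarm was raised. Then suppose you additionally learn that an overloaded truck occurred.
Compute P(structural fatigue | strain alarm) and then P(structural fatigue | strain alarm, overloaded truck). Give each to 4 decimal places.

P(structural fatigue | strain alarm) ≈ 0.3628; P(structural fatigue | strain alarm, overloaded truck) ≈ 0.1574

For the numerator, keep only structural fatigue=true terms: 0.040205 + 0.011220 = 0.051425
Denominator P(strain alarm): 0.04·0.89·0.85 + 0.45·0.89·0.15 + 0.43·0.11·0.85 + 0.68·0.11·0.15 = 0.141760
Posterior = 0.051425 / 0.141760 ≈ 0.3628

With the extra evidence:
For the numerator, keep only structural fatigue=true terms: 0.68·0.11 = 0.074800
Denominator P(strain alarm | overloaded truck): 0.45·0.89 + 0.68·0.11 = 0.475300
Posterior = 0.074800 / 0.475300 ≈ 0.1574
— overloaded truck explains away the evidence for structural fatigue.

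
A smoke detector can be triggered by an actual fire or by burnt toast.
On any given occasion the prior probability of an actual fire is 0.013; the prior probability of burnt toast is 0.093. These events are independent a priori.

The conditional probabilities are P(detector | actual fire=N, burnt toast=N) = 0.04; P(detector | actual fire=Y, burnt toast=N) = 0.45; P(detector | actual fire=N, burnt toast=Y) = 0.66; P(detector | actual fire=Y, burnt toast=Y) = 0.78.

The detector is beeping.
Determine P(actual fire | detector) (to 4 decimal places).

P(actual fire | detector) ≈ 0.0609

By total probability over the 4 (actual fire, burnt toast) configurations:
  P(detector) = 0.04×0.987×0.907 + 0.66×0.987×0.093 + 0.45×0.013×0.907 + 0.78×0.013×0.093
        = 0.035808 + 0.060582 + 0.005306 + 0.000943 = 0.102639
The terms with actual fire present sum to 0.006249, so
  P(actual fire | detector) = 0.006249 / 0.102639 ≈ 0.0609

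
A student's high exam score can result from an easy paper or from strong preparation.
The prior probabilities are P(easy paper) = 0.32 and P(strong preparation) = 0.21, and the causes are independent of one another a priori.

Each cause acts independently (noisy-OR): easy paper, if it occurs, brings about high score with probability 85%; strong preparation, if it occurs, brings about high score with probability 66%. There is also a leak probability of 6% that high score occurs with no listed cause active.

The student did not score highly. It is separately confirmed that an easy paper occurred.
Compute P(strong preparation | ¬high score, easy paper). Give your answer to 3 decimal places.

Under noisy-OR, P(high score | causes) = 1 − (1−0.06)·∏(1−qᵢ) over the active causes.
For the numerator, keep only strong preparation=true terms: 0.04794*0.21 = 0.010067
Normalizer over all consistent configurations: 0.141*0.79 + 0.04794*0.21 = 0.121457
Posterior = 0.010067 / 0.121457 ≈ 0.083

P(strong preparation | ¬high score, easy paper) ≈ 0.083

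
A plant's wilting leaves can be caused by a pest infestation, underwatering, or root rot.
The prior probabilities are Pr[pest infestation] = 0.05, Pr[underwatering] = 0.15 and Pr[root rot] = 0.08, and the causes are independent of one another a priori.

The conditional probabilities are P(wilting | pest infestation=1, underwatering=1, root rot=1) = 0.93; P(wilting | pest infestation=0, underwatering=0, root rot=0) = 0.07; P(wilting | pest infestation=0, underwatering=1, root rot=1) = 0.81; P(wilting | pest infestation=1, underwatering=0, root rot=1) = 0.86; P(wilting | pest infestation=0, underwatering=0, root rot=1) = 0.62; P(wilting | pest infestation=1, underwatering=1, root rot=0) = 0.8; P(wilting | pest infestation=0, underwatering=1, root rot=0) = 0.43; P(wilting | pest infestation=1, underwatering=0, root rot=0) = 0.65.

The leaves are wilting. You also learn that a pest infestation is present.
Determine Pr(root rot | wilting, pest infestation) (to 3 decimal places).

Pr(root rot | wilting, pest infestation) ≈ 0.101

Numerator (weight on configurations with root rot): 0.058480 + 0.011160 = 0.069640
Denominator P(wilting | pest infestation): 0.65×0.85×0.92 + 0.86×0.85×0.08 + 0.8×0.15×0.92 + 0.93×0.15×0.08 = 0.688340
Posterior = 0.069640 / 0.688340 ≈ 0.101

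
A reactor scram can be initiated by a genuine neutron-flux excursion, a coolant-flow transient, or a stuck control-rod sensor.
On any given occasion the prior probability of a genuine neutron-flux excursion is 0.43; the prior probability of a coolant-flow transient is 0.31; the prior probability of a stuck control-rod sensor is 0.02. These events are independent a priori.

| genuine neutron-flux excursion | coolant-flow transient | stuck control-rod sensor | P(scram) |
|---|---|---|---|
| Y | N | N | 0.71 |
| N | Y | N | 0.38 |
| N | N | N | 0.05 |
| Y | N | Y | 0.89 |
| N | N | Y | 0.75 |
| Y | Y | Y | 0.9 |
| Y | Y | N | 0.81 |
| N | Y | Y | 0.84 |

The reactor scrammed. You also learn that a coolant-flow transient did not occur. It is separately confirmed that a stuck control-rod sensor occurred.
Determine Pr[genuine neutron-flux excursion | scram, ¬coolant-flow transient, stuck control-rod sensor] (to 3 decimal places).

P(scram | ¬coolant-flow transient, stuck control-rod sensor) = 0.75*0.57 + 0.89*0.43 = 0.427500 + 0.382700 = 0.810200
Restricting to configurations with genuine neutron-flux excursion present: 0.89*0.43 = 0.382700.
P(genuine neutron-flux excursion | scram, ¬coolant-flow transient, stuck control-rod sensor) = 0.382700 / 0.810200 ≈ 0.472

Pr[genuine neutron-flux excursion | scram, ¬coolant-flow transient, stuck control-rod sensor] ≈ 0.472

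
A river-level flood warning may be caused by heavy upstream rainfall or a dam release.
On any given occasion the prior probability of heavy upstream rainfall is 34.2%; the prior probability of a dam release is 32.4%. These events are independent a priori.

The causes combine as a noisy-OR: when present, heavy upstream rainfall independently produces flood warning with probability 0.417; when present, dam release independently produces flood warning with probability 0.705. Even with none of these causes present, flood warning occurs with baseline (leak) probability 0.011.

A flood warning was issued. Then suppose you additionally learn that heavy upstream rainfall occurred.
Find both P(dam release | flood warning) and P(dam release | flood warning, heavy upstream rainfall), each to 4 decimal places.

P(dam release | flood warning) ≈ 0.7027; P(dam release | flood warning, heavy upstream rainfall) ≈ 0.4844

Under noisy-OR, P(flood warning | causes) = 1 − (1−0.011)·∏(1−qᵢ) over the active causes.
Enumerate the 4 (heavy upstream rainfall, dam release) configurations and weight by the priors:
  P(flood warning) = 0.011*0.658*0.676 + 0.708245*0.658*0.324 + 0.423413*0.342*0.676 + 0.829907*0.342*0.324
        = 0.004893 + 0.150992 + 0.097890 + 0.091960 = 0.345735
Keeping only the dam release-present terms gives 0.242952, so
  P(dam release | flood warning) = 0.242952 / 0.345735 ≈ 0.7027

Now condition on the additional information:
Numerator (weight on configurations with dam release): 0.829907*0.324 = 0.268890
Denominator P(flood warning | heavy upstream rainfall): 0.423413*0.676 + 0.829907*0.324 = 0.555117
P(dam release | flood warning, heavy upstream rainfall) = 0.268890/0.555117 ≈ 0.4844
The drop from 0.7027 to 0.4844 is the explaining-away (discounting) effect.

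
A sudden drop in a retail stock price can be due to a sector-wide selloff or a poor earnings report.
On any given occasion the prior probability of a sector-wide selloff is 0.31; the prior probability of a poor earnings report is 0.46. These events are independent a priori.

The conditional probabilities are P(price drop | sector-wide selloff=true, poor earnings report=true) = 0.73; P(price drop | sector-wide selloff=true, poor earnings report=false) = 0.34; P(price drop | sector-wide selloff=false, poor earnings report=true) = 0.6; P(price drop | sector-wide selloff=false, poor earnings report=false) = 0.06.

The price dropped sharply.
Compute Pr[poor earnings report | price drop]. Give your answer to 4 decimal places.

Pr[poor earnings report | price drop] ≈ 0.7879

P(price drop) = 0.06×0.69×0.54 + 0.6×0.69×0.46 + 0.34×0.31×0.54 + 0.73×0.31×0.46 = 0.022356 + 0.190440 + 0.056916 + 0.104098 = 0.373810
Restricting to configurations with poor earnings report present: 0.190440 + 0.104098 = 0.294538.
Hence the posterior is 0.294538/0.373810 ≈ 0.7879.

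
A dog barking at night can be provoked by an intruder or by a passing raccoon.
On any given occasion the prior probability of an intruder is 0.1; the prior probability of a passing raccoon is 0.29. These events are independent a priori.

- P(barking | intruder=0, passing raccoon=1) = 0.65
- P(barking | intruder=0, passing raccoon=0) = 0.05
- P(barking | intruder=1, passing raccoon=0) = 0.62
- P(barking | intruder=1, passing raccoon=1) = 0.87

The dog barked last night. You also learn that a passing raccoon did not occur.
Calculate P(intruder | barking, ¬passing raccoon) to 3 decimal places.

Enumerate both values of intruder and weight by the priors:
  P(barking | ¬passing raccoon) = 0.05*0.9 + 0.62*0.1
        = 0.045000 + 0.062000 = 0.107000
Keeping only the intruder-present terms gives 0.062000, so
  P(intruder | barking, ¬passing raccoon) = 0.062000 / 0.107000 ≈ 0.579

P(intruder | barking, ¬passing raccoon) ≈ 0.579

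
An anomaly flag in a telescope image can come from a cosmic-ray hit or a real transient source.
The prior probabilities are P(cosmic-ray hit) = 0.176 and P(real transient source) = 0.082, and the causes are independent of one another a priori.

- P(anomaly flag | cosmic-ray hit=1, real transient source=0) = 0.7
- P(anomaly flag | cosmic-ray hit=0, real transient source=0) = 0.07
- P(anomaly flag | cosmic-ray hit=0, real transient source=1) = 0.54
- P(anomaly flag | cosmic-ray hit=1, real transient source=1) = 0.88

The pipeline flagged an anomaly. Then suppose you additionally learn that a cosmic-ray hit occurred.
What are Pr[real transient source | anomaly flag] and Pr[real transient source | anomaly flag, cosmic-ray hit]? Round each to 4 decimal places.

Numerator (weight on configurations with real transient source): 0.036487 + 0.012700 = 0.049187
Denominator P(anomaly flag): 0.07*0.824*0.918 + 0.54*0.824*0.082 + 0.7*0.176*0.918 + 0.88*0.176*0.082 = 0.215235
P(real transient source | anomaly flag) = 0.049187/0.215235 ≈ 0.2285

Now also conditioning on cosmic-ray hit=true:
P(anomaly flag | cosmic-ray hit) = 0.7·0.918 + 0.88·0.082 = 0.642600 + 0.072160 = 0.714760
Of this, 0.072160 comes from 0.88·0.082 (the real transient source=true cases).
Hence the posterior is 0.072160/0.714760 ≈ 0.1010.

Pr[real transient source | anomaly flag] ≈ 0.2285; Pr[real transient source | anomaly flag, cosmic-ray hit] ≈ 0.1010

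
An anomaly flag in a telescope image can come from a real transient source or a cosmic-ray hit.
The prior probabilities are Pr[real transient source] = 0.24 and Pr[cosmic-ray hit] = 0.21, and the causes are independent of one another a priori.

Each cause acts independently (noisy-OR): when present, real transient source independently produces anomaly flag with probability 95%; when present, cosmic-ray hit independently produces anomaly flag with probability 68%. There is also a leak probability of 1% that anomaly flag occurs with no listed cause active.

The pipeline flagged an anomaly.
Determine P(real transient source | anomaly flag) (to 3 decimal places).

P(real transient source | anomaly flag) ≈ 0.666

Under noisy-OR, P(anomaly flag | causes) = 1 − (1−0.01)·∏(1−qᵢ) over the active causes.
P(anomaly flag) = 0.01*0.76*0.79 + 0.6832*0.76*0.21 + 0.9505*0.24*0.79 + 0.98416*0.24*0.21 = 0.006004 + 0.109039 + 0.180215 + 0.049602 = 0.344860
Restricting to configurations with real transient source present: 0.180215 + 0.049602 = 0.229817.
P(real transient source | anomaly flag) = 0.229817 / 0.344860 ≈ 0.666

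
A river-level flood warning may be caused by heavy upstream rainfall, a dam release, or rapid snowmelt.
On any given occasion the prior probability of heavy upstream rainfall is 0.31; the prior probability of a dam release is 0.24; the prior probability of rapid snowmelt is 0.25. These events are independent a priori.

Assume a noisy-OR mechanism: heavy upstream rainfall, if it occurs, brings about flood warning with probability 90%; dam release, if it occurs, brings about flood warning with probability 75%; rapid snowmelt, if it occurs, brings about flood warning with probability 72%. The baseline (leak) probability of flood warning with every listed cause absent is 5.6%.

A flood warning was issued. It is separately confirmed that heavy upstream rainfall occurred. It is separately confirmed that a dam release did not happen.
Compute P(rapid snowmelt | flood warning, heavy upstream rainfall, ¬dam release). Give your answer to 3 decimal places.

P(rapid snowmelt | flood warning, heavy upstream rainfall, ¬dam release) ≈ 0.264

Under noisy-OR, P(flood warning | causes) = 1 − (1−0.056)·∏(1−qᵢ) over the active causes.
For the numerator, keep only rapid snowmelt=true terms: 0.973568·0.25 = 0.243392
The normalizing constant is 0.9056·0.75 + 0.973568·0.25 = 0.922592
Posterior = 0.243392 / 0.922592 ≈ 0.264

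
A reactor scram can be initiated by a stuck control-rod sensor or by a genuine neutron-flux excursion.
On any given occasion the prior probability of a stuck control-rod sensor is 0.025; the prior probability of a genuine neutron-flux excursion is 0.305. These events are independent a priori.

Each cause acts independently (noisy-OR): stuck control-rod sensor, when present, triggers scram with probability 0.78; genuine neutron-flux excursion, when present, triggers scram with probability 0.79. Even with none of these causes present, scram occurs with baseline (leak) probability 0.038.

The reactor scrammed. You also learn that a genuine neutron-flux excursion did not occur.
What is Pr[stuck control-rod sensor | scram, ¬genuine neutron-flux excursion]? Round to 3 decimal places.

Under noisy-OR, P(scram | causes) = 1 − (1−0.038)·∏(1−qᵢ) over the active causes.
Numerator (weight on configurations with stuck control-rod sensor): 0.78836×0.025 = 0.019709
Denominator P(scram | ¬genuine neutron-flux excursion): 0.038×0.975 + 0.78836×0.025 = 0.056759
P(stuck control-rod sensor | scram, ¬genuine neutron-flux excursion) = 0.019709/0.056759 ≈ 0.347

Pr[stuck control-rod sensor | scram, ¬genuine neutron-flux excursion] ≈ 0.347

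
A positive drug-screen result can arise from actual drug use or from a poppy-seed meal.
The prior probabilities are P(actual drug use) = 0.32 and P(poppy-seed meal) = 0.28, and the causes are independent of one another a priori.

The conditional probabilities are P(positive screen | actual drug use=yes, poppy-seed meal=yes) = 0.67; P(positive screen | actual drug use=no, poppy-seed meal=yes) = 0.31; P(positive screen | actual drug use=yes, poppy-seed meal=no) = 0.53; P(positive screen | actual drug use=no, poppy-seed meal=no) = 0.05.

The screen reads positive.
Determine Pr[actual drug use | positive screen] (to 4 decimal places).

Numerator (weight on configurations with actual drug use): 0.122112 + 0.060032 = 0.182144
Normalizer over all consistent configurations: 0.05*0.68*0.72 + 0.31*0.68*0.28 + 0.53*0.32*0.72 + 0.67*0.32*0.28 = 0.265648
P(actual drug use | positive screen) = 0.182144/0.265648 ≈ 0.6857

Pr[actual drug use | positive screen] ≈ 0.6857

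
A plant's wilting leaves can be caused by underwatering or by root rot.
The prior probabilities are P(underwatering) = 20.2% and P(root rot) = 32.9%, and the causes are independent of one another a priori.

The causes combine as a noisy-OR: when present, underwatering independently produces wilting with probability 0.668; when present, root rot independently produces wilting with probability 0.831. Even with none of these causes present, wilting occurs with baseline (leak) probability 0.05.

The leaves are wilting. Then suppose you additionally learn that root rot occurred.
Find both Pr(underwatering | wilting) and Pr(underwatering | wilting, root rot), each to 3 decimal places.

Under noisy-OR, P(wilting | causes) = 1 − (1−0.05)·∏(1−qᵢ) over the active causes.
Sum P(wilting|·) weighted by the priors over the 4 (underwatering, root rot) configurations:
  P(wilting) = 0.05*0.798*0.671 + 0.83945*0.798*0.329 + 0.6846*0.202*0.671 + 0.946697*0.202*0.329
        = 0.026773 + 0.220391 + 0.092792 + 0.062916 = 0.402872
Configurations with underwatering contribute 0.155708, so
  P(underwatering | wilting) = 0.155708 / 0.402872 ≈ 0.386

Now also conditioning on root rot=true:
Weight on underwatering=true, given the evidence: 0.946697×0.202 = 0.191233
Denominator P(wilting | root rot): 0.83945×0.798 + 0.946697×0.202 = 0.861114
Posterior = 0.191233 / 0.861114 ≈ 0.222
The drop from 0.386 to 0.222 is the explaining-away (discounting) effect.

Pr(underwatering | wilting) ≈ 0.386; Pr(underwatering | wilting, root rot) ≈ 0.222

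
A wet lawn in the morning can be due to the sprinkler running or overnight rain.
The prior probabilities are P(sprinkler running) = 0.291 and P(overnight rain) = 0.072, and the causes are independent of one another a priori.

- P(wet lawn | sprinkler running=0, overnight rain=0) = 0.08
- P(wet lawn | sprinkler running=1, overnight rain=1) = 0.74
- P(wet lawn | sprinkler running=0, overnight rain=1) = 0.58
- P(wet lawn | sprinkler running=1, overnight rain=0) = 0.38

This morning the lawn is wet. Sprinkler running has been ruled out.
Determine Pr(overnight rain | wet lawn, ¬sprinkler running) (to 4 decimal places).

P(wet lawn | ¬sprinkler running) = 0.08*0.928 + 0.58*0.072 = 0.074240 + 0.041760 = 0.116000
Restricting to configurations with overnight rain present: 0.58*0.072 = 0.041760.
P(overnight rain | wet lawn, ¬sprinkler running) = 0.041760 / 0.116000 ≈ 0.3600

Pr(overnight rain | wet lawn, ¬sprinkler running) ≈ 0.3600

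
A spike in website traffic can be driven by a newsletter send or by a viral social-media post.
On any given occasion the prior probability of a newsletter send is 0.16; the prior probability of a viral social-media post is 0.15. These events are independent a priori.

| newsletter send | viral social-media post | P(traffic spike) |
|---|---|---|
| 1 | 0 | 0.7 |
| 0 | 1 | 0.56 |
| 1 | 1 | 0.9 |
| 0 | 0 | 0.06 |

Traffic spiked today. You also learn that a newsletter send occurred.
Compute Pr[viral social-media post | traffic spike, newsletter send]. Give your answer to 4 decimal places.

P(traffic spike | newsletter send) = 0.7·0.85 + 0.9·0.15 = 0.595000 + 0.135000 = 0.730000
The viral social-media post-present share is 0.9·0.15 = 0.135000.
Hence the posterior is 0.135000/0.730000 ≈ 0.1849.

Pr[viral social-media post | traffic spike, newsletter send] ≈ 0.1849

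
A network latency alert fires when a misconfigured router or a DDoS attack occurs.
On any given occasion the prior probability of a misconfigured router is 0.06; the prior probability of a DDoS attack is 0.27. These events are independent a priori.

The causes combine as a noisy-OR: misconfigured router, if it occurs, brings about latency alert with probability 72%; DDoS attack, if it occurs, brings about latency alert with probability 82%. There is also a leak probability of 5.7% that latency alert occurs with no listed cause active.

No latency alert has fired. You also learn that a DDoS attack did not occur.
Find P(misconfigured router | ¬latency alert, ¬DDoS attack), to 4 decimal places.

Under noisy-OR, P(latency alert | causes) = 1 − (1−0.057)·∏(1−qᵢ) over the active causes.
For the numerator, keep only misconfigured router=true terms: 0.26404*0.06 = 0.015842
The normalizing constant is 0.943*0.94 + 0.26404*0.06 = 0.902262
Posterior = 0.015842 / 0.902262 ≈ 0.0176

P(misconfigured router | ¬latency alert, ¬DDoS attack) ≈ 0.0176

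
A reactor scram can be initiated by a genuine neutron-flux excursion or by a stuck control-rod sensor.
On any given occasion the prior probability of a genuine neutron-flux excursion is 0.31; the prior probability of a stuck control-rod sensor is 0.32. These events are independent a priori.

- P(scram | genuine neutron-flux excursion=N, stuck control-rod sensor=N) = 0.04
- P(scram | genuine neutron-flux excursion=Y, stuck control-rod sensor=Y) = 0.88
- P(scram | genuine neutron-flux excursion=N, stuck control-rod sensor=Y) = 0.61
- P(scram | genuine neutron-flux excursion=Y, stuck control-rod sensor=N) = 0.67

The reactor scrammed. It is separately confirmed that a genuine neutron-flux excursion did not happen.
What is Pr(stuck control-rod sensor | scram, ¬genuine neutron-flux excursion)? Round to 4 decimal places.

P(scram | ¬genuine neutron-flux excursion) = 0.04×0.68 + 0.61×0.32 = 0.027200 + 0.195200 = 0.222400
Restricting to configurations with stuck control-rod sensor present: 0.61×0.32 = 0.195200.
So P(stuck control-rod sensor | scram, ¬genuine neutron-flux excursion) = 0.195200/0.222400 ≈ 0.8777.

Pr(stuck control-rod sensor | scram, ¬genuine neutron-flux excursion) ≈ 0.8777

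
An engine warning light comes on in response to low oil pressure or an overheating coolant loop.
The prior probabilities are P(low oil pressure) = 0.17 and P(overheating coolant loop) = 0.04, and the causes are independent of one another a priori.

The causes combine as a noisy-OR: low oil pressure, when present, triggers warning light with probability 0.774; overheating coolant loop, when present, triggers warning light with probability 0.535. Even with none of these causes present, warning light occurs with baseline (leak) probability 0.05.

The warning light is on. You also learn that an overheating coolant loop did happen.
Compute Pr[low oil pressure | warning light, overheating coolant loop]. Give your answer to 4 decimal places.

Under noisy-OR, P(warning light | causes) = 1 − (1−0.05)·∏(1−qᵢ) over the active causes.
For the numerator, keep only low oil pressure=true terms: 0.900165×0.17 = 0.153028
Denominator P(warning light | overheating coolant loop): 0.55825×0.83 + 0.900165×0.17 = 0.616376
P(low oil pressure | warning light, overheating coolant loop) = 0.153028/0.616376 ≈ 0.2483

Pr[low oil pressure | warning light, overheating coolant loop] ≈ 0.2483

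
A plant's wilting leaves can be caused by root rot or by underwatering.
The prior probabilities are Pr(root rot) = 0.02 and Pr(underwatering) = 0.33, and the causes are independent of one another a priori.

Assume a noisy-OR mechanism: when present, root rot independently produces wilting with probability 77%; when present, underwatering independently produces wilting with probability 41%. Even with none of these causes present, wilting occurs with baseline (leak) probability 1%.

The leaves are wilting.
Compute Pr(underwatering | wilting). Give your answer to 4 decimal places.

Under noisy-OR, P(wilting | causes) = 1 − (1−0.01)·∏(1−qᵢ) over the active causes.
P(wilting) = 0.01×0.98×0.67 + 0.4159×0.98×0.33 + 0.7723×0.02×0.67 + 0.865657×0.02×0.33 = 0.006566 + 0.134502 + 0.010349 + 0.005713 = 0.157130
The underwatering-present share is 0.134502 + 0.005713 = 0.140215.
Hence the posterior is 0.140215/0.157130 ≈ 0.8924.

Pr(underwatering | wilting) ≈ 0.8924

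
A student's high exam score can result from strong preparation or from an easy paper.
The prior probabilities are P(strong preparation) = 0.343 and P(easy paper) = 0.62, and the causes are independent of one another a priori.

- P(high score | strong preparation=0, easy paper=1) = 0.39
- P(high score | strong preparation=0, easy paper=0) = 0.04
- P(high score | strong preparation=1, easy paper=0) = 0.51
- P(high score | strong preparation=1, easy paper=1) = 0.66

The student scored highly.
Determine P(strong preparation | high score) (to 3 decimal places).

P(strong preparation | high score) ≈ 0.551

P(high score) = 0.04·0.657·0.38 + 0.39·0.657·0.62 + 0.51·0.343·0.38 + 0.66·0.343·0.62 = 0.009986 + 0.158863 + 0.066473 + 0.140356 = 0.375678
Restricting to configurations with strong preparation present: 0.066473 + 0.140356 = 0.206829.
P(strong preparation | high score) = 0.206829 / 0.375678 ≈ 0.551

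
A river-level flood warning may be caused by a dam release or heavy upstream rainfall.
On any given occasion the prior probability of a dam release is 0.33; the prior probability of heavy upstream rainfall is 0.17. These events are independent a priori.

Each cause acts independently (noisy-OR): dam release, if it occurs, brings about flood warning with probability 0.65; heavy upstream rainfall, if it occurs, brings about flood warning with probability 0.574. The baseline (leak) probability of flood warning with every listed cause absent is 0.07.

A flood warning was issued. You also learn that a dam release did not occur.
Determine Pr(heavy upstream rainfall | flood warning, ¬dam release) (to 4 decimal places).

Under noisy-OR, P(flood warning | causes) = 1 − (1−0.07)·∏(1−qᵢ) over the active causes.
P(flood warning | ¬dam release) = 0.07·0.83 + 0.60382·0.17 = 0.058100 + 0.102649 = 0.160749
The heavy upstream rainfall-present share is 0.60382·0.17 = 0.102649.
Hence the posterior is 0.102649/0.160749 ≈ 0.6386.

Pr(heavy upstream rainfall | flood warning, ¬dam release) ≈ 0.6386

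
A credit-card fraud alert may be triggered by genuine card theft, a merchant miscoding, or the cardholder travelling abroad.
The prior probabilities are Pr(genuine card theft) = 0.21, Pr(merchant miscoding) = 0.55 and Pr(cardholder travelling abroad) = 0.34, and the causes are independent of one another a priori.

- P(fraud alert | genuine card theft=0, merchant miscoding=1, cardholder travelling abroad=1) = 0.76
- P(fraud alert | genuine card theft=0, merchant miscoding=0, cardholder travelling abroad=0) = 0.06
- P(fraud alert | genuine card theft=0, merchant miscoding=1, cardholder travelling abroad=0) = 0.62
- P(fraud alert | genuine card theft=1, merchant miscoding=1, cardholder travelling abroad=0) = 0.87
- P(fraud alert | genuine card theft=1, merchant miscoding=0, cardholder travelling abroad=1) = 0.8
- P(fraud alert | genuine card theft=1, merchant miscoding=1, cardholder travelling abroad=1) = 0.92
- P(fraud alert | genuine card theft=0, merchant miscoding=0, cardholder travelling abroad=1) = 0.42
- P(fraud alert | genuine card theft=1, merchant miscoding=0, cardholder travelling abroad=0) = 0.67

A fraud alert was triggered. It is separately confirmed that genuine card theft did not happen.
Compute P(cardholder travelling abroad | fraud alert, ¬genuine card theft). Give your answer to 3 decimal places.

P(cardholder travelling abroad | fraud alert, ¬genuine card theft) ≈ 0.459

For the numerator, keep only cardholder travelling abroad=true terms: 0.064260 + 0.142120 = 0.206380
The normalizing constant is 0.06·0.45·0.66 + 0.42·0.45·0.34 + 0.62·0.55·0.66 + 0.76·0.55·0.34 = 0.449260
Posterior = 0.206380 / 0.449260 ≈ 0.459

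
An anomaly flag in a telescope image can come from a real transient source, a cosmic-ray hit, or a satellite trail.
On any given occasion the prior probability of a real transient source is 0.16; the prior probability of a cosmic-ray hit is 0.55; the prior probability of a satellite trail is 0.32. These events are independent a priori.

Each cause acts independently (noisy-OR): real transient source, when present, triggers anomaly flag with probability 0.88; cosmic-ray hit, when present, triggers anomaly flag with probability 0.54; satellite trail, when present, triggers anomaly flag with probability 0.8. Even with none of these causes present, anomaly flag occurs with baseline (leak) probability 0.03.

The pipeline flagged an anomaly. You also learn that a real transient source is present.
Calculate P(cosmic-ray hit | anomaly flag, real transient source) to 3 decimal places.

Under noisy-OR, P(anomaly flag | causes) = 1 − (1−0.03)·∏(1−qᵢ) over the active causes.
P(anomaly flag | real transient source) = 0.8836·0.45·0.68 + 0.97672·0.45·0.32 + 0.946456·0.55·0.68 + 0.989291·0.55·0.32 = 0.270382 + 0.140648 + 0.353975 + 0.174115 = 0.939120
Of this, 0.528090 comes from 0.353975 + 0.174115 (the cosmic-ray hit=true cases).
So P(cosmic-ray hit | anomaly flag, real transient source) = 0.528090/0.939120 ≈ 0.562.

P(cosmic-ray hit | anomaly flag, real transient source) ≈ 0.562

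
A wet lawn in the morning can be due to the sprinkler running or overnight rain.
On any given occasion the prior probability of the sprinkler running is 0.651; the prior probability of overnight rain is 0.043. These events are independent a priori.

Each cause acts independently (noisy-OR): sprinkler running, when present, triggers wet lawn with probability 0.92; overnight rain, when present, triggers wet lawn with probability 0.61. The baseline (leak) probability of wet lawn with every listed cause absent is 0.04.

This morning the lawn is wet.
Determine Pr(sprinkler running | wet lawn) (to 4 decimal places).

Under noisy-OR, P(wet lawn | causes) = 1 − (1−0.04)·∏(1−qᵢ) over the active causes.
P(wet lawn) = 0.04·0.349·0.957 + 0.6256·0.349·0.043 + 0.9232·0.651·0.957 + 0.970048·0.651·0.043 = 0.013360 + 0.009388 + 0.575160 + 0.027155 = 0.625063
Restricting to configurations with sprinkler running present: 0.575160 + 0.027155 = 0.602315.
Hence the posterior is 0.602315/0.625063 ≈ 0.9636.

Pr(sprinkler running | wet lawn) ≈ 0.9636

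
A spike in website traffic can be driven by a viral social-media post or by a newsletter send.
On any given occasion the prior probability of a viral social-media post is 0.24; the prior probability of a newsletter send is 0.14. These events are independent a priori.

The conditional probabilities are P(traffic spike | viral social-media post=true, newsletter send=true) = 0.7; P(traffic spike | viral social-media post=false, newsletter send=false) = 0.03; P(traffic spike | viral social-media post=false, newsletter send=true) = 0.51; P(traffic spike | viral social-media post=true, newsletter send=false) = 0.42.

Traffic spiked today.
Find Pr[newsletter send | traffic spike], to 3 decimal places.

Pr[newsletter send | traffic spike] ≈ 0.423

P(traffic spike) = 0.03*0.76*0.86 + 0.51*0.76*0.14 + 0.42*0.24*0.86 + 0.7*0.24*0.14 = 0.019608 + 0.054264 + 0.086688 + 0.023520 = 0.184080
Restricting to configurations with newsletter send present: 0.054264 + 0.023520 = 0.077784.
Hence the posterior is 0.077784/0.184080 ≈ 0.423.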